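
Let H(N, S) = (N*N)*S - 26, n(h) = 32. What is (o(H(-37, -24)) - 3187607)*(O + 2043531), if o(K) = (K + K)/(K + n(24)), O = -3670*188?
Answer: -70868121073134103/16425 ≈ -4.3147e+12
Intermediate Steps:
O = -689960
H(N, S) = -26 + S*N**2 (H(N, S) = N**2*S - 26 = S*N**2 - 26 = -26 + S*N**2)
o(K) = 2*K/(32 + K) (o(K) = (K + K)/(K + 32) = (2*K)/(32 + K) = 2*K/(32 + K))
(o(H(-37, -24)) - 3187607)*(O + 2043531) = (2*(-26 - 24*(-37)**2)/(32 + (-26 - 24*(-37)**2)) - 3187607)*(-689960 + 2043531) = (2*(-26 - 24*1369)/(32 + (-26 - 24*1369)) - 3187607)*1353571 = (2*(-26 - 32856)/(32 + (-26 - 32856)) - 3187607)*1353571 = (2*(-32882)/(32 - 32882) - 3187607)*1353571 = (2*(-32882)/(-32850) - 3187607)*1353571 = (2*(-32882)*(-1/32850) - 3187607)*1353571 = (32882/16425 - 3187607)*1353571 = -52356412093/16425*1353571 = -70868121073134103/16425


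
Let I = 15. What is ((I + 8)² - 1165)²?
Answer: 404496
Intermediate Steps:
((I + 8)² - 1165)² = ((15 + 8)² - 1165)² = (23² - 1165)² = (529 - 1165)² = (-636)² = 404496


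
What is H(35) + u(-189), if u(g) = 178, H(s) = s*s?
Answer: 1403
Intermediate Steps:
H(s) = s**2
H(35) + u(-189) = 35**2 + 178 = 1225 + 178 = 1403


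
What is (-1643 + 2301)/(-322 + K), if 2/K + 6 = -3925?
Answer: -1293299/632892 ≈ -2.0435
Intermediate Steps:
K = -2/3931 (K = 2/(-6 - 3925) = 2/(-3931) = 2*(-1/3931) = -2/3931 ≈ -0.00050878)
(-1643 + 2301)/(-322 + K) = (-1643 + 2301)/(-322 - 2/3931) = 658/(-1265784/3931) = 658*(-3931/1265784) = -1293299/632892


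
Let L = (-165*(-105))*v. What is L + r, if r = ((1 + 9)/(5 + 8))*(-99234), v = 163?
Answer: 35719335/13 ≈ 2.7476e+6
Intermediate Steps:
L = 2823975 (L = -165*(-105)*163 = 17325*163 = 2823975)
r = -992340/13 (r = (10/13)*(-99234) = -992340/13 ≈ -76334.)
L + r = 2823975 - 992340/13 = 35719335/13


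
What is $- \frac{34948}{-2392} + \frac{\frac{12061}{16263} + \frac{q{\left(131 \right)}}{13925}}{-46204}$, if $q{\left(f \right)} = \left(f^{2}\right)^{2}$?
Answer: $\frac{1702982364836773}{120329823972150} \approx 14.153$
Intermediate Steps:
$q{\left(f \right)} = f^{4}$
$- \frac{34948}{-2392} + \frac{\frac{12061}{16263} + \frac{q{\left(131 \right)}}{13925}}{-46204} = - \frac{34948}{-2392} + \frac{\frac{12061}{16263} + \frac{131^{4}}{13925}}{-46204} = \left(-34948\right) \left(- \frac{1}{2392}\right) + \left(12061 \cdot \frac{1}{16263} + 294499921 \cdot \frac{1}{13925}\right) \left(- \frac{1}{46204}\right) = \frac{8737}{598} + \left(\frac{12061}{16263} + \frac{294499921}{13925}\right) \left(- \frac{1}{46204}\right) = \frac{8737}{598} + \frac{4789620164648}{226462275} \left(- \frac{1}{46204}\right) = \frac{8737}{598} - \frac{1197405041162}{2615865738525} = \frac{1702982364836773}{120329823972150}$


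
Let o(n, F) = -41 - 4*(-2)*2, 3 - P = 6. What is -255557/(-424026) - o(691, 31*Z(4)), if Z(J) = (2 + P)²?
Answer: 10856207/424026 ≈ 25.603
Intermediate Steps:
P = -3 (P = 3 - 1*6 = 3 - 6 = -3)
Z(J) = 1 (Z(J) = (2 - 3)² = (-1)² = 1)
o(n, F) = -25 (o(n, F) = -41 + 8*2 = -41 + 16 = -25)
-255557/(-424026) - o(691, 31*Z(4)) = -255557/(-424026) - 1*(-25) = -255557*(-1/424026) + 25 = 255557/424026 + 25 = 10856207/424026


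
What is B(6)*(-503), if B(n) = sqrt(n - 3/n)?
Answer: -503*sqrt(22)/2 ≈ -1179.6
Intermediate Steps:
B(6)*(-503) = sqrt(6 - 3/6)*(-503) = sqrt(6 - 3*1/6)*(-503) = sqrt(6 - 1/2)*(-503) = sqrt(11/2)*(-503) = (sqrt(22)/2)*(-503) = -503*sqrt(22)/2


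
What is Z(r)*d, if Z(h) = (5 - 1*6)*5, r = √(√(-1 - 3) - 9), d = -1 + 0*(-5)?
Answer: 5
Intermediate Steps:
d = -1 (d = -1 + 0 = -1)
r = √(-9 + 2*I) (r = √(√(-4) - 9) = √(2*I - 9) = √(-9 + 2*I) ≈ 0.33132 + 3.0182*I)
Z(h) = -5 (Z(h) = (5 - 6)*5 = -1*5 = -5)
Z(r)*d = -5*(-1) = 5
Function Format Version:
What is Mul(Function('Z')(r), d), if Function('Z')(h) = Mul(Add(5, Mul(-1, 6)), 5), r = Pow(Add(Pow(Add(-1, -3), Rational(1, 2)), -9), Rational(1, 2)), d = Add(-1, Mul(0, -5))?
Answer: 5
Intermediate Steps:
d = -1 (d = Add(-1, 0) = -1)
r = Pow(Add(-9, Mul(2, I)), Rational(1, 2)) (r = Pow(Add(Pow(-4, Rational(1, 2)), -9), Rational(1, 2)) = Pow(Add(Mul(2, I), -9), Rational(1, 2)) = Pow(Add(-9, Mul(2, I)), Rational(1, 2)) ≈ Add(0.33132, Mul(3.0182, I)))
Function('Z')(h) = -5 (Function('Z')(h) = Mul(Add(5, -6), 5) = Mul(-1, 5) = -5)
Mul(Function('Z')(r), d) = Mul(-5, -1) = 5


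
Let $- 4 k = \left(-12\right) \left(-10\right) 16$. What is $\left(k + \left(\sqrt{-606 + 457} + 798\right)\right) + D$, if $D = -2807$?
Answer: $-2489 + i \sqrt{149} \approx -2489.0 + 12.207 i$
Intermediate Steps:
$k = -480$ ($k = - \frac{\left(-12\right) \left(-10\right) 16}{4} = - \frac{120 \cdot 16}{4} = \left(- \frac{1}{4}\right) 1920 = -480$)
$\left(k + \left(\sqrt{-606 + 457} + 798\right)\right) + D = \left(-480 + \left(\sqrt{-606 + 457} + 798\right)\right) - 2807 = \left(-480 + \left(\sqrt{-149} + 798\right)\right) - 2807 = \left(-480 + \left(i \sqrt{149} + 798\right)\right) - 2807 = \left(-480 + \left(798 + i \sqrt{149}\right)\right) - 2807 = \left(318 + i \sqrt{149}\right) - 2807 = -2489 + i \sqrt{149}$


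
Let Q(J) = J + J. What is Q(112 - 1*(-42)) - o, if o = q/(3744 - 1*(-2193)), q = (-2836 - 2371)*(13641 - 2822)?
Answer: 58163129/5937 ≈ 9796.7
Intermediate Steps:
q = -56334533 (q = -5207*10819 = -56334533)
Q(J) = 2*J
o = -56334533/5937 (o = -56334533/(3744 - 1*(-2193)) = -56334533/(3744 + 2193) = -56334533/5937 ≈ -9488.7)
Q(112 - 1*(-42)) - o = 2*(112 - 1*(-42)) - 1*(-56334533/5937) = 2*(112 + 42) + 56334533/5937 = 2*154 + 56334533/5937 = 308 + 56334533/5937 = 58163129/5937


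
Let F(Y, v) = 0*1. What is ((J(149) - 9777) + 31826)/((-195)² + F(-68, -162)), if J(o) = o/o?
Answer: 98/169 ≈ 0.57988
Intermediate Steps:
F(Y, v) = 0
J(o) = 1
((J(149) - 9777) + 31826)/((-195)² + F(-68, -162)) = ((1 - 9777) + 31826)/((-195)² + 0) = (-9776 + 31826)/(38025 + 0) = 22050/38025 = 22050*(1/38025) = 98/169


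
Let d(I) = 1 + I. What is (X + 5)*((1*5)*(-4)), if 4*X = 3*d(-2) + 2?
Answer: -95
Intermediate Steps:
X = -1/4 (X = (3*(1 - 2) + 2)/4 = (3*(-1) + 2)/4 = (-3 + 2)/4 = (1/4)*(-1) = -1/4 ≈ -0.25000)
(X + 5)*((1*5)*(-4)) = (-1/4 + 5)*((1*5)*(-4)) = 19*(5*(-4))/4 = (19/4)*(-20) = -95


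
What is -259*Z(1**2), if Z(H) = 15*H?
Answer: -3885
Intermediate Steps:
-259*Z(1**2) = -3885*1**2 = -3885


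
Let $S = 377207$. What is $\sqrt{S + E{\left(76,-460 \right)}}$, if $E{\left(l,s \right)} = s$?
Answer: $\sqrt{376747} \approx 613.8$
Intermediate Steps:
$\sqrt{S + E{\left(76,-460 \right)}} = \sqrt{377207 - 460} = \sqrt{376747}$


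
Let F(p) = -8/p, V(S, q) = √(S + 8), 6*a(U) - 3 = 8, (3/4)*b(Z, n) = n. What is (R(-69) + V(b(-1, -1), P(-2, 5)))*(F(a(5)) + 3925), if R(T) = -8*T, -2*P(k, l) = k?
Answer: 23806104/11 + 86254*√15/33 ≈ 2.1743e+6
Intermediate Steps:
b(Z, n) = 4*n/3
a(U) = 11/6 (a(U) = ½ + (⅙)*8 = ½ + 4/3 = 11/6)
P(k, l) = -k/2
V(S, q) = √(8 + S)
(R(-69) + V(b(-1, -1), P(-2, 5)))*(F(a(5)) + 3925) = (-8*(-69) + √(8 + (4/3)*(-1)))*(-8/11/6 + 3925) = (552 + √(8 - 4/3))*(-8*6/11 + 3925) = (552 + √(20/3))*(-48/11 + 3925) = (552 + 2*√15/3)*(43127/11) = 23806104/11 + 86254*√15/33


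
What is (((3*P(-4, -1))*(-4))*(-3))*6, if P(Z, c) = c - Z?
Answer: 648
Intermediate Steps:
(((3*P(-4, -1))*(-4))*(-3))*6 = (((3*(-1 - 1*(-4)))*(-4))*(-3))*6 = (((3*(-1 + 4))*(-4))*(-3))*6 = (((3*3)*(-4))*(-3))*6 = ((9*(-4))*(-3))*6 = -36*(-3)*6 = 108*6 = 648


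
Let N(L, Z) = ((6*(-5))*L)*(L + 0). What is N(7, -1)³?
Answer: -3176523000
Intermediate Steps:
N(L, Z) = -30*L² (N(L, Z) = (-30*L)*L = -30*L²)
N(7, -1)³ = (-30*7²)³ = (-30*49)³ = (-1470)³ = -3176523000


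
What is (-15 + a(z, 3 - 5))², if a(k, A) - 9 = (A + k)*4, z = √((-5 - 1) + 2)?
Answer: 132 - 224*I ≈ 132.0 - 224.0*I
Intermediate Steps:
z = 2*I (z = √(-6 + 2) = √(-4) = 2*I ≈ 2.0*I)
a(k, A) = 9 + 4*A + 4*k (a(k, A) = 9 + (A + k)*4 = 9 + (4*A + 4*k) = 9 + 4*A + 4*k)
(-15 + a(z, 3 - 5))² = (-15 + (9 + 4*(3 - 5) + 4*(2*I)))² = (-15 + (9 + 4*(-2) + 8*I))² = (-15 + (9 - 8 + 8*I))² = (-15 + (1 + 8*I))² = (-14 + 8*I)²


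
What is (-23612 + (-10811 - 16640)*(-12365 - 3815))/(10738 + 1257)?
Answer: 444133568/11995 ≈ 37027.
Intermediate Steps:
(-23612 + (-10811 - 16640)*(-12365 - 3815))/(10738 + 1257) = (-23612 - 27451*(-16180))/11995 = (-23612 + 444157180)*(1/11995) = 444133568*(1/11995) = 444133568/11995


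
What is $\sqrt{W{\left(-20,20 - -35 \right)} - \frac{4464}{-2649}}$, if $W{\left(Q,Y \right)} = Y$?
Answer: $\frac{\sqrt{44196799}}{883} \approx 7.529$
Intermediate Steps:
$\sqrt{W{\left(-20,20 - -35 \right)} - \frac{4464}{-2649}} = \sqrt{\left(20 - -35\right) - \frac{4464}{-2649}} = \sqrt{\left(20 + 35\right) - - \frac{1488}{883}} = \sqrt{55 + \frac{1488}{883}} = \sqrt{\frac{50053}{883}} = \frac{\sqrt{44196799}}{883}$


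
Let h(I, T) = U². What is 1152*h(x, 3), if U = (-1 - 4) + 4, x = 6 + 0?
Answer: 1152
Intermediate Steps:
x = 6
U = -1 (U = -5 + 4 = -1)
h(I, T) = 1 (h(I, T) = (-1)² = 1)
1152*h(x, 3) = 1152*1 = 1152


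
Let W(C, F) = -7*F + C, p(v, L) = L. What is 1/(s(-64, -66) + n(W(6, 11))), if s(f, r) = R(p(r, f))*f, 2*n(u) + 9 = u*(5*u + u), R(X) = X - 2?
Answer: 2/38685 ≈ 5.1700e-5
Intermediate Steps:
R(X) = -2 + X
W(C, F) = C - 7*F
n(u) = -9/2 + 3*u² (n(u) = -9/2 + (u*(5*u + u))/2 = -9/2 + (u*(6*u))/2 = -9/2 + (6*u²)/2 = -9/2 + 3*u²)
s(f, r) = f*(-2 + f) (s(f, r) = (-2 + f)*f = f*(-2 + f))
1/(s(-64, -66) + n(W(6, 11))) = 1/(-64*(-2 - 64) + (-9/2 + 3*(6 - 7*11)²)) = 1/(-64*(-66) + (-9/2 + 3*(6 - 77)²)) = 1/(4224 + (-9/2 + 3*(-71)²)) = 1/(4224 + (-9/2 + 3*5041)) = 1/(4224 + (-9/2 + 15123)) = 1/(4224 + 30237/2) = 1/(38685/2) = 2/38685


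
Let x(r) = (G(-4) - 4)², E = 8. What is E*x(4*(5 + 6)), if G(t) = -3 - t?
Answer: 72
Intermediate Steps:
x(r) = 9 (x(r) = ((-3 - 1*(-4)) - 4)² = ((-3 + 4) - 4)² = (1 - 4)² = (-3)² = 9)
E*x(4*(5 + 6)) = 8*9 = 72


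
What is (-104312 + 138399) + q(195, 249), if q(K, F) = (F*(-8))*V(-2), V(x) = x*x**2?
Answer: 50023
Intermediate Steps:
V(x) = x**3
q(K, F) = 64*F (q(K, F) = (F*(-8))*(-2)**3 = -8*F*(-8) = 64*F)
(-104312 + 138399) + q(195, 249) = (-104312 + 138399) + 64*249 = 34087 + 15936 = 50023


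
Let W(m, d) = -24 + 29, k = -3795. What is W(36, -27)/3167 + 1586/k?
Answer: -5003887/12018765 ≈ -0.41634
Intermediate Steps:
W(m, d) = 5
W(36, -27)/3167 + 1586/k = 5/3167 + 1586/(-3795) = 5*(1/3167) + 1586*(-1/3795) = 5/3167 - 1586/3795 = -5003887/12018765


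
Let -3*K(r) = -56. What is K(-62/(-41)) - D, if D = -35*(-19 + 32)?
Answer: 1421/3 ≈ 473.67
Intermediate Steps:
K(r) = 56/3 (K(r) = -⅓*(-56) = 56/3)
D = -455 (D = -35*13 = -455)
K(-62/(-41)) - D = 56/3 - 1*(-455) = 56/3 + 455 = 1421/3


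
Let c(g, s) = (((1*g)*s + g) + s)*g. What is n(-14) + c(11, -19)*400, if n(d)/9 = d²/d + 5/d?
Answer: -13369009/14 ≈ -9.5493e+5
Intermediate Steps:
c(g, s) = g*(g + s + g*s) (c(g, s) = ((g*s + g) + s)*g = ((g + g*s) + s)*g = (g + s + g*s)*g = g*(g + s + g*s))
n(d) = 9*d + 45/d (n(d) = 9*(d²/d + 5/d) = 9*(d + 5/d) = 9*d + 45/d)
n(-14) + c(11, -19)*400 = (9*(-14) + 45/(-14)) + (11*(11 - 19 + 11*(-19)))*400 = (-126 + 45*(-1/14)) + (11*(11 - 19 - 209))*400 = (-126 - 45/14) + (11*(-217))*400 = -1809/14 - 2387*400 = -1809/14 - 954800 = -13369009/14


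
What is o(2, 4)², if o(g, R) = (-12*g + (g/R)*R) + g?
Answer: 400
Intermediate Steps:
o(g, R) = -10*g (o(g, R) = (-12*g + g) + g = -11*g + g = -10*g)
o(2, 4)² = (-10*2)² = (-20)² = 400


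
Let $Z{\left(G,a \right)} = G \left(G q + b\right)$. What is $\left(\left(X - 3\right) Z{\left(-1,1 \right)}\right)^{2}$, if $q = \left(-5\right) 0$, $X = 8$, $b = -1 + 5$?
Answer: $400$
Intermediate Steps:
$b = 4$
$q = 0$
$Z{\left(G,a \right)} = 4 G$ ($Z{\left(G,a \right)} = G \left(G 0 + 4\right) = G \left(0 + 4\right) = G 4 = 4 G$)
$\left(\left(X - 3\right) Z{\left(-1,1 \right)}\right)^{2} = \left(\left(8 - 3\right) 4 \left(-1\right)\right)^{2} = \left(5 \left(-4\right)\right)^{2} = \left(-20\right)^{2} = 400$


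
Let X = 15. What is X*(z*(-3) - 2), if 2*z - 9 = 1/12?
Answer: -1875/8 ≈ -234.38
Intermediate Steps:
z = 109/24 (z = 9/2 + (½)/12 = 9/2 + (½)*(1/12) = 9/2 + 1/24 = 109/24 ≈ 4.5417)
X*(z*(-3) - 2) = 15*((109/24)*(-3) - 2) = 15*(-109/8 - 2) = 15*(-125/8) = -1875/8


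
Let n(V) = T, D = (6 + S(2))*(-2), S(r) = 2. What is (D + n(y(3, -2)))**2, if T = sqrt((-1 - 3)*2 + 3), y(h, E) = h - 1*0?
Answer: (16 - I*sqrt(5))**2 ≈ 251.0 - 71.554*I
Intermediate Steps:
y(h, E) = h (y(h, E) = h + 0 = h)
T = I*sqrt(5) (T = sqrt(-4*2 + 3) = sqrt(-8 + 3) = sqrt(-5) = I*sqrt(5) ≈ 2.2361*I)
D = -16 (D = (6 + 2)*(-2) = 8*(-2) = -16)
n(V) = I*sqrt(5)
(D + n(y(3, -2)))**2 = (-16 + I*sqrt(5))**2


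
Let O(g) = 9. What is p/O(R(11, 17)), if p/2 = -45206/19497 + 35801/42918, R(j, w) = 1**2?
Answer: -414046337/1255158369 ≈ -0.32988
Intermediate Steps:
R(j, w) = 1
p = -414046337/139462041 (p = 2*(-45206/19497 + 35801/42918) = 2*(-414046337/278924082) = -414046337/139462041 ≈ -2.9689)
p/O(R(11, 17)) = -414046337/139462041/9 = -414046337/139462041*1/9 = -414046337/1255158369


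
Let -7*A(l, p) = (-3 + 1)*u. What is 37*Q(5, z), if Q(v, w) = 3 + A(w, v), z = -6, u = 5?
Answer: 1147/7 ≈ 163.86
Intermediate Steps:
A(l, p) = 10/7 (A(l, p) = -(-3 + 1)*5/7 = -(-2)*5/7 = -⅐*(-10) = 10/7)
Q(v, w) = 31/7 (Q(v, w) = 3 + 10/7 = 31/7)
37*Q(5, z) = 37*(31/7) = 1147/7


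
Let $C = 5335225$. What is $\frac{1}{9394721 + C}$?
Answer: $\frac{1}{14729946} \approx 6.7889 \cdot 10^{-8}$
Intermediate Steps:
$\frac{1}{9394721 + C} = \frac{1}{9394721 + 5335225} = \frac{1}{14729946}$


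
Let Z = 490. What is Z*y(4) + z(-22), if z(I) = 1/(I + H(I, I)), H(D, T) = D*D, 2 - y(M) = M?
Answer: -452759/462 ≈ -980.00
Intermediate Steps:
y(M) = 2 - M
H(D, T) = D**2
z(I) = 1/(I + I**2)
Z*y(4) + z(-22) = 490*(2 - 1*4) + 1/((-22)*(1 - 22)) = 490*(2 - 4) - 1/22/(-21) = 490*(-2) - 1/22*(-1/21) = -980 + 1/462 = -452759/462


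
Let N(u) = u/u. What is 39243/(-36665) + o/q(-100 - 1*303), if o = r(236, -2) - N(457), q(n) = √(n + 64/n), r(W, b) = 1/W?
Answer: -39243/36665 + 235*I*√65476619/38343628 ≈ -1.0703 + 0.049593*I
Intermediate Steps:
N(u) = 1
o = -235/236 (o = 1/236 - 1*1 = 1/236 - 1 = -235/236 ≈ -0.99576)
39243/(-36665) + o/q(-100 - 1*303) = 39243/(-36665) - 235/(236*√((-100 - 1*303) + 64/(-100 - 1*303))) = 39243*(-1/36665) - 235/(236*√((-100 - 303) + 64/(-100 - 303))) = -39243/36665 - 235/(236*√(-403 + 64/(-403))) = -39243/36665 - 235/(236*√(-403 + 64*(-1/403))) = -39243/36665 - 235/(236*√(-403 - 64/403)) = -39243/36665 - 235*(-I*√65476619/162473)/236 = -39243/36665 - (-235)*I*√65476619/38343628 = -39243/36665 + 235*I*√65476619/38343628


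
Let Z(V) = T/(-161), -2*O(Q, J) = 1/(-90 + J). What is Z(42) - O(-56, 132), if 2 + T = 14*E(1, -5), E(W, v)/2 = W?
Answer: -289/1932 ≈ -0.14959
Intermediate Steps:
E(W, v) = 2*W
O(Q, J) = -1/(2*(-90 + J))
T = 26 (T = -2 + 14*(2*1) = -2 + 14*2 = -2 + 28 = 26)
Z(V) = -26/161 (Z(V) = 26/(-161) = 26*(-1/161) = -26/161)
Z(42) - O(-56, 132) = -26/161 - (-1)/(-180 + 2*132) = -26/161 - (-1)/(-180 + 264) = -26/161 - (-1)/84 = -26/161 - 1*(-1/84) = -26/161 + 1/84 = -289/1932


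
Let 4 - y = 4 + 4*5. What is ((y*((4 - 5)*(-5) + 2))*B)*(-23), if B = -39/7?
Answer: -17940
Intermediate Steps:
y = -20 (y = 4 - (4 + 4*5) = 4 - (4 + 20) = 4 - 1*24 = 4 - 24 = -20)
B = -39/7 (B = -39*⅐ = -39/7 ≈ -5.5714)
((y*((4 - 5)*(-5) + 2))*B)*(-23) = (-20*((4 - 5)*(-5) + 2)*(-39/7))*(-23) = (-20*(-1*(-5) + 2)*(-39/7))*(-23) = (-20*(5 + 2)*(-39/7))*(-23) = (-20*7*(-39/7))*(-23) = -140*(-39/7)*(-23) = 780*(-23) = -17940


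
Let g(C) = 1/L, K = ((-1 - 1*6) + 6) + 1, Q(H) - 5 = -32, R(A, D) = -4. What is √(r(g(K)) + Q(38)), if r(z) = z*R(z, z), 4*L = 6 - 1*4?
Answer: I*√35 ≈ 5.9161*I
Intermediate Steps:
Q(H) = -27 (Q(H) = 5 - 32 = -27)
K = 0 (K = ((-1 - 6) + 6) + 1 = (-7 + 6) + 1 = -1 + 1 = 0)
L = ½ (L = (6 - 1*4)/4 = (6 - 4)/4 = (¼)*2 = ½ ≈ 0.50000)
g(C) = 2 (g(C) = 1/(½) = 2)
r(z) = -4*z (r(z) = z*(-4) = -4*z)
√(r(g(K)) + Q(38)) = √(-4*2 - 27) = √(-8 - 27) = √(-35) = I*√35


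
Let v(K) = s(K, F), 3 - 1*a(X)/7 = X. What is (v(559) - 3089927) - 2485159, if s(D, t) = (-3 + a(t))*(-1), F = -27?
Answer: -5575293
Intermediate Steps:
a(X) = 21 - 7*X
s(D, t) = -18 + 7*t (s(D, t) = (-3 + (21 - 7*t))*(-1) = (18 - 7*t)*(-1) = -18 + 7*t)
v(K) = -207 (v(K) = -18 + 7*(-27) = -18 - 189 = -207)
(v(559) - 3089927) - 2485159 = (-207 - 3089927) - 2485159 = -3090134 - 2485159 = -5575293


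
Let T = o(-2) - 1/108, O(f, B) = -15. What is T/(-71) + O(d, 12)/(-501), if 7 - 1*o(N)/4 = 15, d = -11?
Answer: 615659/1280556 ≈ 0.48077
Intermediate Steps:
o(N) = -32 (o(N) = 28 - 4*15 = 28 - 60 = -32)
T = -3457/108 (T = -32 - 1/108 = -3457/108 ≈ -32.009)
T/(-71) + O(d, 12)/(-501) = -3457/108/(-71) - 15/(-501) = -3457/108*(-1/71) - 15*(-1/501) = 3457/7668 + 5/167 = 615659/1280556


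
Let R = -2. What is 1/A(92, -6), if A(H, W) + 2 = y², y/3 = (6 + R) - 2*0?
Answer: 1/142 ≈ 0.0070423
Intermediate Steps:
y = 12 (y = 3*((6 - 2) - 2*0) = 3*(4 + 0) = 3*4 = 12)
A(H, W) = 142 (A(H, W) = -2 + 12² = -2 + 144 = 142)
1/A(92, -6) = 1/142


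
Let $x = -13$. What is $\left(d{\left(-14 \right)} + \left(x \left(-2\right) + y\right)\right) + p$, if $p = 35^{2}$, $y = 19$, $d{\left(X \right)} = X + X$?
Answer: $1242$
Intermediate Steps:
$d{\left(X \right)} = 2 X$
$p = 1225$
$\left(d{\left(-14 \right)} + \left(x \left(-2\right) + y\right)\right) + p = \left(2 \left(-14\right) + \left(\left(-13\right) \left(-2\right) + 19\right)\right) + 1225 = \left(-28 + \left(26 + 19\right)\right) + 1225 = \left(-28 + 45\right) + 1225 = 17 + 1225 = 1242$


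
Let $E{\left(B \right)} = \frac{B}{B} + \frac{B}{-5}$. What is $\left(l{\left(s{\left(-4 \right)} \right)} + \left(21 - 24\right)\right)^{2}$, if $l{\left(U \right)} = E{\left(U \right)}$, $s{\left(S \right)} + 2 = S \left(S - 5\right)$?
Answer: $\frac{1936}{25} \approx 77.44$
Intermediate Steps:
$E{\left(B \right)} = 1 - \frac{B}{5}$ ($E{\left(B \right)} = 1 + B \left(- \frac{1}{5}\right) = 1 - \frac{B}{5}$)
$s{\left(S \right)} = -2 + S \left(-5 + S\right)$ ($s{\left(S \right)} = -2 + S \left(S - 5\right) = -2 + S \left(-5 + S\right)$)
$l{\left(U \right)} = 1 - \frac{U}{5}$
$\left(l{\left(s{\left(-4 \right)} \right)} + \left(21 - 24\right)\right)^{2} = \left(\left(1 - \frac{-2 + \left(-4\right)^{2} - -20}{5}\right) + \left(21 - 24\right)\right)^{2} = \left(\left(1 - \frac{-2 + 16 + 20}{5}\right) + \left(21 - 24\right)\right)^{2} = \left(\left(1 - \frac{34}{5}\right) - 3\right)^{2} = \left(- \frac{29}{5} - 3\right)^{2} = \left(- \frac{44}{5}\right)^{2} = \frac{1936}{25}$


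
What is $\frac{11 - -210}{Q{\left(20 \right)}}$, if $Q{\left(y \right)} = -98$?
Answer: $- \frac{221}{98} \approx -2.2551$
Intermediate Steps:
$\frac{11 - -210}{Q{\left(20 \right)}} = \frac{11 - -210}{-98} = \left(11 + 210\right) \left(- \frac{1}{98}\right) = 221 \left(- \frac{1}{98}\right) = - \frac{221}{98}$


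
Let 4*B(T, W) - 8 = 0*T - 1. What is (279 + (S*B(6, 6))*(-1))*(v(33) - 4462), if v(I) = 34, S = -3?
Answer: -1258659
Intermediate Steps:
B(T, W) = 7/4 (B(T, W) = 2 + (0*T - 1)/4 = 2 + (0 - 1)/4 = 2 + (1/4)*(-1) = 2 - 1/4 = 7/4)
(279 + (S*B(6, 6))*(-1))*(v(33) - 4462) = (279 - 3*7/4*(-1))*(34 - 4462) = (279 - 21/4*(-1))*(-4428) = (279 + 21/4)*(-4428) = (1137/4)*(-4428) = -1258659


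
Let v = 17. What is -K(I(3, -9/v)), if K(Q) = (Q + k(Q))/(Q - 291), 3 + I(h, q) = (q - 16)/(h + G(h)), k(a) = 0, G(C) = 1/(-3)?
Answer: -417/13609 ≈ -0.030641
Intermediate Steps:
G(C) = -1/3
I(h, q) = -3 + (-16 + q)/(-1/3 + h) (I(h, q) = -3 + (q - 16)/(h - 1/3) = -3 + (-16 + q)/(-1/3 + h))
K(Q) = Q/(-291 + Q) (K(Q) = (Q + 0)/(Q - 291) = Q/(-291 + Q))
-K(I(3, -9/v)) = -3*(-15 - 9/17 - 3*3)/(-1 + 3*3)/(-291 + 3*(-15 - 9/17 - 3*3)/(-1 + 3*3)) = -3*(-15 - 9*1/17 - 9)/(-1 + 9)/(-291 + 3*(-15 - 9*1/17 - 9)/(-1 + 9)) = -3*(-15 - 9/17 - 9)/8/(-291 + 3*(-15 - 9/17 - 9)/8) = -3*(1/8)*(-417/17)/(-291 + 3*(1/8)*(-417/17)) = -(-1251)/(136*(-291 - 1251/136)) = -(-1251)/(136*(-40827/136)) = -(-1251)*(-136)/(136*40827) = -1*417/13609 = -417/13609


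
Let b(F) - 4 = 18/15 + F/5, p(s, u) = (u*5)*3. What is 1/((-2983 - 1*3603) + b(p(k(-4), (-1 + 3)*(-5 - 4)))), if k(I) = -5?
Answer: -5/33174 ≈ -0.00015072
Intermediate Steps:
p(s, u) = 15*u (p(s, u) = (5*u)*3 = 15*u)
b(F) = 26/5 + F/5 (b(F) = 4 + (18/15 + F/5) = 4 + (18*(1/15) + F*(1/5)) = 4 + (6/5 + F/5) = 26/5 + F/5)
1/((-2983 - 1*3603) + b(p(k(-4), (-1 + 3)*(-5 - 4)))) = 1/((-2983 - 1*3603) + (26/5 + (15*((-1 + 3)*(-5 - 4)))/5)) = 1/((-2983 - 3603) + (26/5 + (15*(2*(-9)))/5)) = 1/(-6586 + (26/5 + (15*(-18))/5)) = 1/(-6586 + (26/5 + (1/5)*(-270))) = 1/(-6586 + (26/5 - 54)) = 1/(-6586 - 244/5) = 1/(-33174/5) = -5/33174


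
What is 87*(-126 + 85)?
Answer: -3567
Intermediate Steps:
87*(-126 + 85) = 87*(-41) = -3567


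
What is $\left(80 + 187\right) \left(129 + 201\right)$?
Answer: $88110$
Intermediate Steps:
$\left(80 + 187\right) \left(129 + 201\right) = 267 \cdot 330 = 88110$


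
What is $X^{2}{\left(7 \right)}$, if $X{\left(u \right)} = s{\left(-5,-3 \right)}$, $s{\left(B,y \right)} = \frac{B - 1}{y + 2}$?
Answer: $36$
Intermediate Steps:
$s{\left(B,y \right)} = \frac{-1 + B}{2 + y}$
$X{\left(u \right)} = 6$ ($X{\left(u \right)} = \frac{-1 - 5}{2 - 3} = \frac{1}{-1} \left(-6\right) = \left(-1\right) \left(-6\right) = 6$)
$X^{2}{\left(7 \right)} = 6^{2} = 36$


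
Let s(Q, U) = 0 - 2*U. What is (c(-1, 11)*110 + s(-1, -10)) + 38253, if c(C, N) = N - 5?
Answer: 38933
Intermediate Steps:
c(C, N) = -5 + N
s(Q, U) = -2*U
(c(-1, 11)*110 + s(-1, -10)) + 38253 = ((-5 + 11)*110 - 2*(-10)) + 38253 = (6*110 + 20) + 38253 = (660 + 20) + 38253 = 680 + 38253 = 38933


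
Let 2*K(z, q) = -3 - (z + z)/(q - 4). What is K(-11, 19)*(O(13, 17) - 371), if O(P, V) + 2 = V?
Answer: 4094/15 ≈ 272.93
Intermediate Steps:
K(z, q) = -3/2 - z/(-4 + q) (K(z, q) = (-3 - (z + z)/(q - 4))/2 = (-3 - 2*z/(-4 + q))/2 = -3/2 - z/(-4 + q))
O(P, V) = -2 + V
K(-11, 19)*(O(13, 17) - 371) = ((6 - 1*(-11) - 3/2*19)/(-4 + 19))*((-2 + 17) - 371) = ((6 + 11 - 57/2)/15)*(15 - 371) = ((1/15)*(-23/2))*(-356) = -23/30*(-356) = 4094/15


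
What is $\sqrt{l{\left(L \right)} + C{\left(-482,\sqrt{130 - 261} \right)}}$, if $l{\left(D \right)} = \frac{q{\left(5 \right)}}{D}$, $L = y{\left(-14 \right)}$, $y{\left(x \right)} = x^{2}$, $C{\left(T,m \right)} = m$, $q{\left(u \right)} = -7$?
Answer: $\frac{\sqrt{-7 + 196 i \sqrt{131}}}{14} \approx 2.3885 + 2.396 i$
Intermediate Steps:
$L = 196$ ($L = \left(-14\right)^{2} = 196$)
$l{\left(D \right)} = - \frac{7}{D}$
$\sqrt{l{\left(L \right)} + C{\left(-482,\sqrt{130 - 261} \right)}} = \sqrt{- \frac{7}{196} + \sqrt{130 - 261}} = \sqrt{\left(-7\right) \frac{1}{196} + \sqrt{-131}} = \sqrt{- \frac{1}{28} + i \sqrt{131}}$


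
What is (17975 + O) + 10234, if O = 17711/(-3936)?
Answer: 111012913/3936 ≈ 28205.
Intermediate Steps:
O = -17711/3936 (O = 17711*(-1/3936) = -17711/3936 ≈ -4.4997)
(17975 + O) + 10234 = (17975 - 17711/3936) + 10234 = 70731889/3936 + 10234 = 111012913/3936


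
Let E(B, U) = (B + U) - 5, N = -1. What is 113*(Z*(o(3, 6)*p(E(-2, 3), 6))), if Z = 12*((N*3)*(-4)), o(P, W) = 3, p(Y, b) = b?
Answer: 292896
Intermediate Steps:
E(B, U) = -5 + B + U
Z = 144 (Z = 12*(-1*3*(-4)) = 12*(-3*(-4)) = 12*12 = 144)
113*(Z*(o(3, 6)*p(E(-2, 3), 6))) = 113*(144*(3*6)) = 113*(144*18) = 113*2592 = 292896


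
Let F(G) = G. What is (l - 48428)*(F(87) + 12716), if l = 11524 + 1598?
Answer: -452022718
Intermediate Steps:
l = 13122
(l - 48428)*(F(87) + 12716) = (13122 - 48428)*(87 + 12716) = -35306*12803 = -452022718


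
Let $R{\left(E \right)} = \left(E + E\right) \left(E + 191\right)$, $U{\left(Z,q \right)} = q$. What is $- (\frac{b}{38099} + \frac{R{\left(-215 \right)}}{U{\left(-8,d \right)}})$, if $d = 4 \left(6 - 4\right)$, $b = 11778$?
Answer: $- \frac{49159488}{38099} \approx -1290.3$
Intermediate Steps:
$d = 8$ ($d = 4 \cdot 2 = 8$)
$R{\left(E \right)} = 2 E \left(191 + E\right)$
$- (\frac{b}{38099} + \frac{R{\left(-215 \right)}}{U{\left(-8,d \right)}}) = - (\frac{11778}{38099} + \frac{2 \left(-215\right) \left(191 - 215\right)}{8}) = - (11778 \cdot \frac{1}{38099} + 2 \left(-215\right) \left(-24\right) \frac{1}{8}) = - (\frac{11778}{38099} + 10320 \cdot \frac{1}{8}) = - (\frac{11778}{38099} + 1290) = \left(-1\right) \frac{49159488}{38099} = - \frac{49159488}{38099}$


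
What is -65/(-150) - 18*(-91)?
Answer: 49153/30 ≈ 1638.4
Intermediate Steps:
-65/(-150) - 18*(-91) = -65*(-1/150) + 1638 = 13/30 + 1638 = 49153/30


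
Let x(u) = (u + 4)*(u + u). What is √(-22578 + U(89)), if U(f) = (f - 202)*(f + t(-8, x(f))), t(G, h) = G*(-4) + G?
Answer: I*√35347 ≈ 188.01*I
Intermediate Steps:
x(u) = 2*u*(4 + u) (x(u) = (4 + u)*(2*u) = 2*u*(4 + u))
t(G, h) = -3*G (t(G, h) = -4*G + G = -3*G)
U(f) = (-202 + f)*(24 + f) (U(f) = (f - 202)*(f - 3*(-8)) = (-202 + f)*(f + 24) = (-202 + f)*(24 + f))
√(-22578 + U(89)) = √(-22578 + (-4848 + 89² - 178*89)) = √(-22578 + (-4848 + 7921 - 15842)) = √(-22578 - 12769) = √(-35347) = I*√35347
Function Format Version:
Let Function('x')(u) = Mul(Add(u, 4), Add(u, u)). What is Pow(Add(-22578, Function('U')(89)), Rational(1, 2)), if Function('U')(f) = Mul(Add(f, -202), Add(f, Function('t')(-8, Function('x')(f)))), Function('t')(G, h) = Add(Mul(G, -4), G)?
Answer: Mul(I, Pow(35347, Rational(1, 2))) ≈ Mul(188.01, I)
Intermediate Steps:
Function('x')(u) = Mul(2, u, Add(4, u)) (Function('x')(u) = Mul(Add(4, u), Mul(2, u)) = Mul(2, u, Add(4, u)))
Function('t')(G, h) = Mul(-3, G) (Function('t')(G, h) = Add(Mul(-4, G), G) = Mul(-3, G))
Function('U')(f) = Mul(Add(-202, f), Add(24, f)) (Function('U')(f) = Mul(Add(f, -202), Add(f, Mul(-3, -8))) = Mul(Add(-202, f), Add(f, 24)) = Mul(Add(-202, f), Add(24, f)))
Pow(Add(-22578, Function('U')(89)), Rational(1, 2)) = Pow(Add(-22578, Add(-4848, Pow(89, 2), Mul(-178, 89))), Rational(1, 2)) = Pow(Add(-22578, Add(-4848, 7921, -15842)), Rational(1, 2)) = Pow(Add(-22578, -12769), Rational(1, 2)) = Pow(-35347, Rational(1, 2)) = Mul(I, Pow(35347, Rational(1, 2)))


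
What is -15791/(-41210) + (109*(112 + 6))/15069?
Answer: 767997599/620993490 ≈ 1.2367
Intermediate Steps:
-15791/(-41210) + (109*(112 + 6))/15069 = -15791*(-1/41210) + (109*118)*(1/15069) = 15791/41210 + 12862*(1/15069) = 15791/41210 + 12862/15069 = 767997599/620993490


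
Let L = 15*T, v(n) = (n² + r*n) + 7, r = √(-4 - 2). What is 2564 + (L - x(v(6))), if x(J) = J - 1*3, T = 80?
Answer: 3724 - 6*I*√6 ≈ 3724.0 - 14.697*I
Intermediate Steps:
r = I*√6 (r = √(-6) = I*√6 ≈ 2.4495*I)
v(n) = 7 + n² + I*n*√6 (v(n) = (n² + (I*√6)*n) + 7 = (n² + I*n*√6) + 7 = 7 + n² + I*n*√6)
x(J) = -3 + J (x(J) = J - 3 = -3 + J)
L = 1200 (L = 15*80 = 1200)
2564 + (L - x(v(6))) = 2564 + (1200 - (-3 + (7 + 6² + I*6*√6))) = 2564 + (1200 - (-3 + (7 + 36 + 6*I*√6))) = 2564 + (1200 - (-3 + (43 + 6*I*√6))) = 2564 + (1200 - (40 + 6*I*√6)) = 2564 + (1200 + (-40 - 6*I*√6)) = 2564 + (1160 - 6*I*√6) = 3724 - 6*I*√6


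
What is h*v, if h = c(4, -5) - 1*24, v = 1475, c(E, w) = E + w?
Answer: -36875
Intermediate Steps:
h = -25 (h = (4 - 5) - 1*24 = -1 - 24 = -25)
h*v = -25*1475 = -36875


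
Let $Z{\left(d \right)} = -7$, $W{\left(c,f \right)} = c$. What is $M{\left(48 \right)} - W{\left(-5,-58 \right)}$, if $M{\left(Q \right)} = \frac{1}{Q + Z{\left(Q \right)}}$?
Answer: $\frac{206}{41} \approx 5.0244$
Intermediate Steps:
$M{\left(Q \right)} = \frac{1}{-7 + Q}$ ($M{\left(Q \right)} = \frac{1}{Q - 7} = \frac{1}{-7 + Q}$)
$M{\left(48 \right)} - W{\left(-5,-58 \right)} = \frac{1}{-7 + 48} - -5 = \frac{1}{41} + 5 = \frac{206}{41}$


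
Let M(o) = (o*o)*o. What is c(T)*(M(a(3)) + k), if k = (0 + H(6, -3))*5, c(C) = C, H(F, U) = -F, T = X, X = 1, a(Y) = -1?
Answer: -31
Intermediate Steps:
M(o) = o³ (M(o) = o²*o = o³)
T = 1
k = -30 (k = (0 - 1*6)*5 = (0 - 6)*5 = -6*5 = -30)
c(T)*(M(a(3)) + k) = 1*((-1)³ - 30) = 1*(-1 - 30) = 1*(-31) = -31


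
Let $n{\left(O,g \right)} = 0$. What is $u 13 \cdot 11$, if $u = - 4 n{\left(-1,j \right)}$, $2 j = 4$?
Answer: $0$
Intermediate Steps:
$j = 2$ ($j = \frac{1}{2} \cdot 4 = 2$)
$u = 0$ ($u = \left(-4\right) 0 = 0$)
$u 13 \cdot 11 = 0 \cdot 13 \cdot 11 = 0 \cdot 11 = 0$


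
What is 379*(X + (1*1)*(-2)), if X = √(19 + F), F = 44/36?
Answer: -758 + 379*√182/3 ≈ 946.33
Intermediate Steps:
F = 11/9 (F = 44*(1/36) = 11/9 ≈ 1.2222)
X = √182/3 (X = √(19 + 11/9) = √(182/9) = √182/3 ≈ 4.4969)
379*(X + (1*1)*(-2)) = 379*(√182/3 + (1*1)*(-2)) = 379*(√182/3 + 1*(-2)) = 379*(√182/3 - 2) = 379*(-2 + √182/3) = -758 + 379*√182/3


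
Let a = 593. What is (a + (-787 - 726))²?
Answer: 846400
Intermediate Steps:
(a + (-787 - 726))² = (593 + (-787 - 726))² = (593 - 1513)² = (-920)² = 846400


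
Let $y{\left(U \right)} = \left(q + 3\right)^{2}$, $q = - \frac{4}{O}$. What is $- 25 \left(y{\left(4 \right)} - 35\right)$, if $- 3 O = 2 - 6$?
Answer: $875$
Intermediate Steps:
$O = \frac{4}{3}$ ($O = - \frac{2 - 6}{3} = \left(- \frac{1}{3}\right) \left(-4\right) = \frac{4}{3} \approx 1.3333$)
$q = -3$ ($q = - \frac{4}{\frac{4}{3}} = \left(-4\right) \frac{3}{4} = -3$)
$y{\left(U \right)} = 0$ ($y{\left(U \right)} = \left(-3 + 3\right)^{2} = 0^{2} = 0$)
$- 25 \left(y{\left(4 \right)} - 35\right) = - 25 \left(0 - 35\right) = \left(-25\right) \left(-35\right) = 875$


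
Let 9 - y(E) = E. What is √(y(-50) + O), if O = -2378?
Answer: I*√2319 ≈ 48.156*I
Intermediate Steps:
y(E) = 9 - E
√(y(-50) + O) = √((9 - 1*(-50)) - 2378) = √((9 + 50) - 2378) = √(59 - 2378) = √(-2319) = I*√2319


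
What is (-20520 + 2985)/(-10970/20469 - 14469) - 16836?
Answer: -4986075886401/296176931 ≈ -16835.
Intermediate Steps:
(-20520 + 2985)/(-10970/20469 - 14469) - 16836 = -17535/(-10970*1/20469 - 14469) - 16836 = -17535/(-10970/20469 - 14469) - 16836 = -17535/(-296176931/20469) - 16836 = -17535*(-20469/296176931) - 16836 = 358923915/296176931 - 16836 = -4986075886401/296176931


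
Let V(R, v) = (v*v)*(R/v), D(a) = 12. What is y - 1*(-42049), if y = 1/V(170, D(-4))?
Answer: 85779961/2040 ≈ 42049.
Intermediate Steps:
V(R, v) = R*v (V(R, v) = v²*(R/v) = R*v)
y = 1/2040 (y = 1/(170*12) = 1/2040 ≈ 0.00049020)
y - 1*(-42049) = 1/2040 - 1*(-42049) = 1/2040 + 42049 = 85779961/2040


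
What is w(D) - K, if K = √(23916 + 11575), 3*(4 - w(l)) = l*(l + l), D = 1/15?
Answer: 2698/675 - √35491 ≈ -184.39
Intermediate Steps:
D = 1/15 ≈ 0.066667
w(l) = 4 - 2*l²/3 (w(l) = 4 - l*(l + l)/3 = 4 - l*2*l/3 = 4 - 2*l²/3)
K = √35491 ≈ 188.39
w(D) - K = (4 - 2*(1/15)²/3) - √35491 = (4 - ⅔*1/225) - √35491 = (4 - 2/675) - √35491 = 2698/675 - √35491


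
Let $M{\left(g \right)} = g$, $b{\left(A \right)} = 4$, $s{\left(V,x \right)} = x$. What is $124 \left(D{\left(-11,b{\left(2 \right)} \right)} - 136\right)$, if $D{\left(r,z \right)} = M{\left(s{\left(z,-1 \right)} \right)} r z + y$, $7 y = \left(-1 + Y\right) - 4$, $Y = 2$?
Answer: $- \frac{80228}{7} \approx -11461.0$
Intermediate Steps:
$y = - \frac{3}{7}$ ($y = \frac{\left(-1 + 2\right) - 4}{7} = \frac{1 - 4}{7} = \frac{1}{7} \left(-3\right) = - \frac{3}{7} \approx -0.42857$)
$D{\left(r,z \right)} = - \frac{3}{7} - r z$ ($D{\left(r,z \right)} = - r z - \frac{3}{7} = - \frac{3}{7} - r z$)
$124 \left(D{\left(-11,b{\left(2 \right)} \right)} - 136\right) = 124 \left(\left(- \frac{3}{7} - \left(-11\right) 4\right) - 136\right) = 124 \left(\left(- \frac{3}{7} + 44\right) - 136\right) = 124 \left(\frac{305}{7} - 136\right) = 124 \left(- \frac{647}{7}\right) = - \frac{80228}{7}$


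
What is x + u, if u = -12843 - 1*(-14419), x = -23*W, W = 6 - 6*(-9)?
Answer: 196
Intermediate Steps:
W = 60 (W = 6 + 54 = 60)
x = -1380 (x = -23*60 = -1380)
u = 1576 (u = -12843 + 14419 = 1576)
x + u = -1380 + 1576 = 196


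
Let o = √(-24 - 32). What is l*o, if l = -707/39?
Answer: -1414*I*√14/39 ≈ -135.66*I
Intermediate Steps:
o = 2*I*√14 (o = √(-56) = 2*I*√14 ≈ 7.4833*I)
l = -707/39 (l = -707*1/39 = -707/39 ≈ -18.128)
l*o = -1414*I*√14/39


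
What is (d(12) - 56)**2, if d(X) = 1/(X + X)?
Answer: 1803649/576 ≈ 3131.3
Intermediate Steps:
d(X) = 1/(2*X)
(d(12) - 56)**2 = ((1/2)/12 - 56)**2 = ((1/2)*(1/12) - 56)**2 = (1/24 - 56)**2 = (-1343/24)**2 = 1803649/576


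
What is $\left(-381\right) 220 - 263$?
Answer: $-84083$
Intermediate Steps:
$\left(-381\right) 220 - 263 = -83820 - 263 = -84083$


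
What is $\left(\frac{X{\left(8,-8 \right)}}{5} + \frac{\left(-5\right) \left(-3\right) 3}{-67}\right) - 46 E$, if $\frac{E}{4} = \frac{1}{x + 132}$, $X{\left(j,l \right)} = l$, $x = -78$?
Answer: $- \frac{51367}{9045} \approx -5.679$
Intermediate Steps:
$E = \frac{2}{27}$ ($E = \frac{4}{-78 + 132} = \frac{4}{54} = 4 \cdot \frac{1}{54} = \frac{2}{27} \approx 0.074074$)
$\left(\frac{X{\left(8,-8 \right)}}{5} + \frac{\left(-5\right) \left(-3\right) 3}{-67}\right) - 46 E = \left(- \frac{8}{5} + \frac{\left(-5\right) \left(-3\right) 3}{-67}\right) - \frac{92}{27} = \left(\left(-8\right) \frac{1}{5} + 15 \cdot 3 \left(- \frac{1}{67}\right)\right) - \frac{92}{27} = \left(- \frac{8}{5} + 45 \left(- \frac{1}{67}\right)\right) - \frac{92}{27} = \left(- \frac{8}{5} - \frac{45}{67}\right) - \frac{92}{27} = - \frac{761}{335} - \frac{92}{27} = - \frac{51367}{9045}$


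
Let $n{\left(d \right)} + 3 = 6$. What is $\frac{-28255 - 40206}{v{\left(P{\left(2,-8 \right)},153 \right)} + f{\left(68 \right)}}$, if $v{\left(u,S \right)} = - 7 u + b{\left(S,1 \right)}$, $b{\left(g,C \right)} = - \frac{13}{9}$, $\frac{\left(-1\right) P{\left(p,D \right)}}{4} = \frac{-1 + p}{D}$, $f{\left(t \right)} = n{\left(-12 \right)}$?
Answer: $\frac{1232298}{35} \approx 35209.0$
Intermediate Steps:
$n{\left(d \right)} = 3$ ($n{\left(d \right)} = -3 + 6 = 3$)
$f{\left(t \right)} = 3$
$P{\left(p,D \right)} = - \frac{4 \left(-1 + p\right)}{D}$ ($P{\left(p,D \right)} = - 4 \frac{-1 + p}{D} = - \frac{4 \left(-1 + p\right)}{D}$)
$b{\left(g,C \right)} = - \frac{13}{9}$ ($b{\left(g,C \right)} = \left(-13\right) \frac{1}{9} = - \frac{13}{9}$)
$v{\left(u,S \right)} = - \frac{13}{9} - 7 u$ ($v{\left(u,S \right)} = - 7 u - \frac{13}{9} = - \frac{13}{9} - 7 u$)
$\frac{-28255 - 40206}{v{\left(P{\left(2,-8 \right)},153 \right)} + f{\left(68 \right)}} = \frac{-28255 - 40206}{\left(- \frac{13}{9} - 7 \frac{4 \left(1 - 2\right)}{-8}\right) + 3} = - \frac{68461}{\left(- \frac{13}{9} - 7 \cdot 4 \left(- \frac{1}{8}\right) \left(1 - 2\right)\right) + 3} = - \frac{68461}{\left(- \frac{13}{9} - 7 \cdot 4 \left(- \frac{1}{8}\right) \left(-1\right)\right) + 3} = - \frac{68461}{\left(- \frac{13}{9} - \frac{7}{2}\right) + 3} = - \frac{68461}{- \frac{89}{18} + 3} = - \frac{68461}{- \frac{35}{18}} = \left(-68461\right) \left(- \frac{18}{35}\right) = \frac{1232298}{35}$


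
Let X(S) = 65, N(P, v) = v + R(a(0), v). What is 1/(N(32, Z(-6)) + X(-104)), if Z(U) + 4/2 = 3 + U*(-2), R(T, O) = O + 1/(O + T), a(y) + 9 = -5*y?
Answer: 4/365 ≈ 0.010959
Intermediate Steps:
a(y) = -9 - 5*y
Z(U) = 1 - 2*U (Z(U) = -2 + (3 + U*(-2)) = -2 + (3 - 2*U) = 1 - 2*U)
N(P, v) = v + (1 + v**2 - 9*v)/(-9 + v) (N(P, v) = v + (1 + v**2 + v*(-9 - 5*0))/(v + (-9 - 5*0)) = v + (1 + v**2 + v*(-9 + 0))/(v + (-9 + 0)) = v + (1 + v**2 + v*(-9))/(v - 9) = v + (1 + v**2 - 9*v)/(-9 + v))
1/(N(32, Z(-6)) + X(-104)) = 1/((1 - 18*(1 - 2*(-6)) + 2*(1 - 2*(-6))**2)/(-9 + (1 - 2*(-6))) + 65) = 1/((1 - 18*(1 + 12) + 2*(1 + 12)**2)/(-9 + (1 + 12)) + 65) = 1/((1 - 18*13 + 2*13**2)/(-9 + 13) + 65) = 1/((1 - 234 + 2*169)/4 + 65) = 1/((1 - 234 + 338)/4 + 65) = 1/((1/4)*105 + 65) = 1/(105/4 + 65) = 1/(365/4) = 4/365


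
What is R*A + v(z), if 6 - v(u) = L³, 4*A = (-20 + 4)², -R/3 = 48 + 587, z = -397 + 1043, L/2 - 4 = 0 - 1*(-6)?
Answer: -129914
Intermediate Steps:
L = 20 (L = 8 + 2*(0 - 1*(-6)) = 8 + 2*(0 + 6) = 8 + 2*6 = 8 + 12 = 20)
z = 646
R = -1905 (R = -3*(48 + 587) = -3*635 = -1905)
A = 64 (A = (-20 + 4)²/4 = (¼)*(-16)² = (¼)*256 = 64)
v(u) = -7994 (v(u) = 6 - 1*20³ = 6 - 1*8000 = 6 - 8000 = -7994)
R*A + v(z) = -1905*64 - 7994 = -121920 - 7994 = -129914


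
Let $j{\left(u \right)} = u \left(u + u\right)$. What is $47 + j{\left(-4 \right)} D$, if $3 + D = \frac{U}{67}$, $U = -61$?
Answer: $- \frac{5235}{67} \approx -78.134$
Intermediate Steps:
$D = - \frac{262}{67}$ ($D = -3 - \frac{61}{67} = - \frac{262}{67} \approx -3.9104$)
$j{\left(u \right)} = 2 u^{2}$ ($j{\left(u \right)} = u 2 u = 2 u^{2}$)
$47 + j{\left(-4 \right)} D = 47 + 2 \left(-4\right)^{2} \left(- \frac{262}{67}\right) = 47 + 2 \cdot 16 \left(- \frac{262}{67}\right) = 47 + 32 \left(- \frac{262}{67}\right) = 47 - \frac{8384}{67} = - \frac{5235}{67}$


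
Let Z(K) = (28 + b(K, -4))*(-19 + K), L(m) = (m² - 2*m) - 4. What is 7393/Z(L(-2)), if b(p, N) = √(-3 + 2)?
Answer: -207004/11775 + 7393*I/11775 ≈ -17.58 + 0.62786*I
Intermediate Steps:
b(p, N) = I (b(p, N) = √(-1) = I)
L(m) = -4 + m² - 2*m
Z(K) = (-19 + K)*(28 + I) (Z(K) = (28 + I)*(-19 + K) = (-19 + K)*(28 + I))
7393/Z(L(-2)) = 7393/(-532 - 19*I + (-4 + (-2)² - 2*(-2))*(28 + I)) = 7393/(-532 - 19*I + (-4 + 4 + 4)*(28 + I)) = 7393/(-532 - 19*I + 4*(28 + I)) = 7393/(-532 - 19*I + (112 + 4*I)) = 7393/(-420 - 15*I) = 7393*((-420 + 15*I)/176625) = 7393*(-420 + 15*I)/176625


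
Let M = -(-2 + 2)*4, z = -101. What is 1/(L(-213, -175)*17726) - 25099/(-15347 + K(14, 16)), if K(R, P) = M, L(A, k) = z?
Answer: 44935376927/27476133122 ≈ 1.6354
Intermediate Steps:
L(A, k) = -101
M = 0 (M = -1*0*4 = 0*4 = 0)
K(R, P) = 0
1/(L(-213, -175)*17726) - 25099/(-15347 + K(14, 16)) = 1/(-101*17726) - 25099/(-15347 + 0) = -1/101*1/17726 - 25099/(-15347) = -1/1790326 - 25099*(-1/15347) = -1/1790326 + 25099/15347 = 44935376927/27476133122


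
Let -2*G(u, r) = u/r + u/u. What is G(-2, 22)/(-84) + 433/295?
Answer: 401567/272580 ≈ 1.4732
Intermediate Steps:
G(u, r) = -½ - u/(2*r) (G(u, r) = -(u/r + u/u)/2 = -(u/r + 1)/2 = -(1 + u/r)/2 = -½ - u/(2*r))
G(-2, 22)/(-84) + 433/295 = ((½)*(-1*22 - 1*(-2))/22)/(-84) + 433/295 = ((½)*(1/22)*(-22 + 2))*(-1/84) + 433*(1/295) = ((½)*(1/22)*(-20))*(-1/84) + 433/295 = -5/11*(-1/84) + 433/295 = 5/924 + 433/295 = 401567/272580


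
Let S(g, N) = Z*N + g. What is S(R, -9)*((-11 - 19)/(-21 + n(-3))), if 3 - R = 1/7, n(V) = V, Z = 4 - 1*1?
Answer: -845/28 ≈ -30.179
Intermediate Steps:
Z = 3 (Z = 4 - 1 = 3)
R = 20/7 (R = 3 - 1/7 = 3 - 1*⅐ = 3 - ⅐ = 20/7 ≈ 2.8571)
S(g, N) = g + 3*N (S(g, N) = 3*N + g = g + 3*N)
S(R, -9)*((-11 - 19)/(-21 + n(-3))) = (20/7 + 3*(-9))*((-11 - 19)/(-21 - 3)) = (20/7 - 27)*(-30/(-24)) = -(-5070)*(-1)/(7*24) = -169/7*5/4 = -845/28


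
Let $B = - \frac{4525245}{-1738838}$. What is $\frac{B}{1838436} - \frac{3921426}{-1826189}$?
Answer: $\frac{4178598979288442691}{1945951921794430184} \approx 2.1473$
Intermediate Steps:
$B = \frac{4525245}{1738838}$ ($B = \left(-4525245\right) \left(- \frac{1}{1738838}\right) = \frac{4525245}{1738838} \approx 2.6025$)
$\frac{B}{1838436} - \frac{3921426}{-1826189} = \frac{4525245}{1738838 \cdot 1838436} - \frac{3921426}{-1826189} = \frac{4525245}{1738838} \cdot \frac{1}{1838436} - - \frac{3921426}{1826189} = \frac{1508415}{1065580792456} + \frac{3921426}{1826189} = \frac{4178598979288442691}{1945951921794430184}$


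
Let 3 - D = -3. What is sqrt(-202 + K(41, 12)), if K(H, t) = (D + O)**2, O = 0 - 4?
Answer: 3*I*sqrt(22) ≈ 14.071*I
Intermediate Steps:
D = 6 (D = 3 - 1*(-3) = 3 + 3 = 6)
O = -4
K(H, t) = 4 (K(H, t) = (6 - 4)**2 = 2**2 = 4)
sqrt(-202 + K(41, 12)) = sqrt(-202 + 4) = sqrt(-198) = 3*I*sqrt(22)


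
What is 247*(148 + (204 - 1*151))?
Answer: 49647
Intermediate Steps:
247*(148 + (204 - 1*151)) = 247*(148 + (204 - 151)) = 247*(148 + 53) = 247*201 = 49647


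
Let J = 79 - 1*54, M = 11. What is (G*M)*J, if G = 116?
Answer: 31900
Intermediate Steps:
J = 25 (J = 79 - 54 = 25)
(G*M)*J = (116*11)*25 = 1276*25 = 31900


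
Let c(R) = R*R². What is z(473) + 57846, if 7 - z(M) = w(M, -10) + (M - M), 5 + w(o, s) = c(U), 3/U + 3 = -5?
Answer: 29623323/512 ≈ 57858.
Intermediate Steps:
U = -3/8 (U = 3/(-3 - 5) = 3/(-8) = 3*(-⅛) = -3/8 ≈ -0.37500)
c(R) = R³
w(o, s) = -2587/512 (w(o, s) = -5 + (-3/8)³ = -5 - 27/512 = -2587/512)
z(M) = 6171/512 (z(M) = 7 - (-2587/512 + (M - M)) = 7 - (-2587/512 + 0) = 7 - 1*(-2587/512) = 7 + 2587/512 = 6171/512)
z(473) + 57846 = 6171/512 + 57846 = 29623323/512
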